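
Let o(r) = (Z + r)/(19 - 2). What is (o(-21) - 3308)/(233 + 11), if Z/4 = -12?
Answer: -56305/4148 ≈ -13.574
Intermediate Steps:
Z = -48 (Z = 4*(-12) = -48)
o(r) = -48/17 + r/17 (o(r) = (-48 + r)/(19 - 2) = (-48 + r)/17 = (-48 + r)*(1/17) = -48/17 + r/17)
(o(-21) - 3308)/(233 + 11) = ((-48/17 + (1/17)*(-21)) - 3308)/(233 + 11) = ((-48/17 - 21/17) - 3308)/244 = (-69/17 - 3308)*(1/244) = -56305/17*1/244 = -56305/4148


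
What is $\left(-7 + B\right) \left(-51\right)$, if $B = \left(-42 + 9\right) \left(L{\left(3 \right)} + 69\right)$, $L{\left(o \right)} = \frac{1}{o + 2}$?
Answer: $\frac{584103}{5} \approx 1.1682 \cdot 10^{5}$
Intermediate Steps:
$L{\left(o \right)} = \frac{1}{2 + o}$
$B = - \frac{11418}{5}$ ($B = \left(-42 + 9\right) \left(\frac{1}{2 + 3} + 69\right) = - 33 \left(\frac{1}{5} + 69\right) = \left(-33\right) \frac{346}{5} = - \frac{11418}{5} \approx -2283.6$)
$\left(-7 + B\right) \left(-51\right) = \left(-7 - \frac{11418}{5}\right) \left(-51\right) = \left(- \frac{11453}{5}\right) \left(-51\right) = \frac{584103}{5}$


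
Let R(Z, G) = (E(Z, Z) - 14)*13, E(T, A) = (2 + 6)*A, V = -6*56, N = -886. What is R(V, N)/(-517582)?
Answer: 1351/19907 ≈ 0.067866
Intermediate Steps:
V = -336
E(T, A) = 8*A
R(Z, G) = -182 + 104*Z (R(Z, G) = (8*Z - 14)*13 = (-14 + 8*Z)*13 = -182 + 104*Z)
R(V, N)/(-517582) = (-182 + 104*(-336))/(-517582) = (-182 - 34944)*(-1/517582) = -35126*(-1/517582) = 1351/19907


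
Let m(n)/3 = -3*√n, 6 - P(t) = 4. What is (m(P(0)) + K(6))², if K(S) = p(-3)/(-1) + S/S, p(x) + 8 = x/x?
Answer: 226 - 144*√2 ≈ 22.353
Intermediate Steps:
p(x) = -7 (p(x) = -8 + x/x = -8 + 1 = -7)
P(t) = 2 (P(t) = 6 - 1*4 = 6 - 4 = 2)
K(S) = 8 (K(S) = -7/(-1) + S/S = -7*(-1) + 1 = 7 + 1 = 8)
m(n) = -9*√n (m(n) = 3*(-3*√n) = -9*√n)
(m(P(0)) + K(6))² = (-9*√2 + 8)² = (8 - 9*√2)²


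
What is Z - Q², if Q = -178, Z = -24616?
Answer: -56300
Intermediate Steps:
Z - Q² = -24616 - 1*(-178)² = -24616 - 1*31684 = -24616 - 31684 = -56300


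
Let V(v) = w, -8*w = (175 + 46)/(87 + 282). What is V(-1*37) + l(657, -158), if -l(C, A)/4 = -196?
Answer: 2314147/2952 ≈ 783.92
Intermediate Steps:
l(C, A) = 784 (l(C, A) = -4*(-196) = 784)
w = -221/2952 (w = -(175 + 46)/(8*(87 + 282)) = -221/(8*369) = -⅛*221/369 = -221/2952 ≈ -0.074865)
V(v) = -221/2952
V(-1*37) + l(657, -158) = -221/2952 + 784 = 2314147/2952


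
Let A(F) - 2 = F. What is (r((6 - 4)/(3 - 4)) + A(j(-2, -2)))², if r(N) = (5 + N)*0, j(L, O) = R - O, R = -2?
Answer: 4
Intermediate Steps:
j(L, O) = -2 - O
r(N) = 0
A(F) = 2 + F
(r((6 - 4)/(3 - 4)) + A(j(-2, -2)))² = (0 + (2 + (-2 - 1*(-2))))² = (0 + (2 + (-2 + 2)))² = (0 + (2 + 0))² = (0 + 2)² = 2² = 4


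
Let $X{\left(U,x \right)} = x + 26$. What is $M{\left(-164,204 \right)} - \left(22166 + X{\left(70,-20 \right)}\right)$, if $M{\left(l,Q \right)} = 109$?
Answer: $-22063$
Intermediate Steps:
$X{\left(U,x \right)} = 26 + x$
$M{\left(-164,204 \right)} - \left(22166 + X{\left(70,-20 \right)}\right) = 109 - \left(22166 + \left(26 - 20\right)\right) = 109 - \left(22166 + 6\right) = 109 - 22172 = -22063$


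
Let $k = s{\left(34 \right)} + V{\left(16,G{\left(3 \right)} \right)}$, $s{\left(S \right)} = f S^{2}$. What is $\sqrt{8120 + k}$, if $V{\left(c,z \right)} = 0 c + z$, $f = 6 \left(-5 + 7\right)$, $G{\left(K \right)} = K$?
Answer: $\sqrt{21995} \approx 148.31$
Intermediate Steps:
$f = 12$ ($f = 6 \cdot 2 = 12$)
$V{\left(c,z \right)} = z$ ($V{\left(c,z \right)} = 0 + z = z$)
$s{\left(S \right)} = 12 S^{2}$
$k = 13875$ ($k = 12 \cdot 34^{2} + 3 = 12 \cdot 1156 + 3 = 13872 + 3 = 13875$)
$\sqrt{8120 + k} = \sqrt{8120 + 13875} = \sqrt{21995}$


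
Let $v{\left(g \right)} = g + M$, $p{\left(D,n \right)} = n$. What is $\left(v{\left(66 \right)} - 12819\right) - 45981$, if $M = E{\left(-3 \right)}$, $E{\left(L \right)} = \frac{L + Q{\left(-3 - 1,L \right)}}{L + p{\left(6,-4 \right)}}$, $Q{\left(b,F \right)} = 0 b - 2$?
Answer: $- \frac{411133}{7} \approx -58733.0$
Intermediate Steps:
$Q{\left(b,F \right)} = -2$ ($Q{\left(b,F \right)} = 0 - 2 = -2$)
$E{\left(L \right)} = \frac{-2 + L}{-4 + L}$ ($E{\left(L \right)} = \frac{L - 2}{L - 4} = \frac{-2 + L}{-4 + L}$)
$M = \frac{5}{7}$ ($M = \frac{-2 - 3}{-4 - 3} = \frac{1}{-7} \left(-5\right) = \left(- \frac{1}{7}\right) \left(-5\right) = \frac{5}{7} \approx 0.71429$)
$v{\left(g \right)} = \frac{5}{7} + g$ ($v{\left(g \right)} = g + \frac{5}{7} = \frac{5}{7} + g$)
$\left(v{\left(66 \right)} - 12819\right) - 45981 = \left(\left(\frac{5}{7} + 66\right) - 12819\right) - 45981 = \left(\frac{467}{7} - 12819\right) - 45981 = - \frac{89266}{7} - 45981 = - \frac{411133}{7}$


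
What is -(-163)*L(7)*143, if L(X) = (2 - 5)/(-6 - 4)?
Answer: 69927/10 ≈ 6992.7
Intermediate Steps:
L(X) = 3/10 (L(X) = -3/(-10) = -3*(-1/10) = 3/10)
-(-163)*L(7)*143 = -(-163)*3/10*143 = -163*(-3/10)*143 = (489/10)*143 = 69927/10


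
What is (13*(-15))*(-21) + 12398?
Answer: 16493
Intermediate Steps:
(13*(-15))*(-21) + 12398 = -195*(-21) + 12398 = 4095 + 12398 = 16493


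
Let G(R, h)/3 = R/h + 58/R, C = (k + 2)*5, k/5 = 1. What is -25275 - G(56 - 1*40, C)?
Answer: -7080429/280 ≈ -25287.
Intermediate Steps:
k = 5 (k = 5*1 = 5)
C = 35 (C = (5 + 2)*5 = 7*5 = 35)
G(R, h) = 174/R + 3*R/h (G(R, h) = 3*(R/h + 58/R) = 3*(58/R + R/h) = 174/R + 3*R/h)
-25275 - G(56 - 1*40, C) = -25275 - (174/(56 - 1*40) + 3*(56 - 1*40)/35) = -25275 - (174/(56 - 40) + 3*(56 - 40)*(1/35)) = -25275 - (174/16 + 3*16*(1/35)) = -25275 - (174*(1/16) + 48/35) = -25275 - (87/8 + 48/35) = -25275 - 1*3429/280 = -25275 - 3429/280 = -7080429/280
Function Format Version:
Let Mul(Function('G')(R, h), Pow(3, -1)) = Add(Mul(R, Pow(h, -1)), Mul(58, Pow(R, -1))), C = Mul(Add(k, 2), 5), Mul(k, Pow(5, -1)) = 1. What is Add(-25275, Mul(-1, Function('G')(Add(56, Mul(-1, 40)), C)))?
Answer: Rational(-7080429, 280) ≈ -25287.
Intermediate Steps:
k = 5 (k = Mul(5, 1) = 5)
C = 35 (C = Mul(Add(5, 2), 5) = Mul(7, 5) = 35)
Function('G')(R, h) = Add(Mul(174, Pow(R, -1)), Mul(3, R, Pow(h, -1))) (Function('G')(R, h) = Mul(3, Add(Mul(R, Pow(h, -1)), Mul(58, Pow(R, -1)))) = Mul(3, Add(Mul(58, Pow(R, -1)), Mul(R, Pow(h, -1)))) = Add(Mul(174, Pow(R, -1)), Mul(3, R, Pow(h, -1))))
Add(-25275, Mul(-1, Function('G')(Add(56, Mul(-1, 40)), C))) = Add(-25275, Mul(-1, Add(Mul(174, Pow(Add(56, Mul(-1, 40)), -1)), Mul(3, Add(56, Mul(-1, 40)), Pow(35, -1))))) = Add(-25275, Mul(-1, Add(Mul(174, Pow(Add(56, -40), -1)), Mul(3, Add(56, -40), Rational(1, 35))))) = Add(-25275, Mul(-1, Add(Mul(174, Pow(16, -1)), Mul(3, 16, Rational(1, 35))))) = Add(-25275, Mul(-1, Add(Mul(174, Rational(1, 16)), Rational(48, 35)))) = Add(-25275, Mul(-1, Add(Rational(87, 8), Rational(48, 35)))) = Add(-25275, Mul(-1, Rational(3429, 280))) = Add(-25275, Rational(-3429, 280)) = Rational(-7080429, 280)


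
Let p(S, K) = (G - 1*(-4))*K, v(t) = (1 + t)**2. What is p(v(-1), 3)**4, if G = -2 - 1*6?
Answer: 20736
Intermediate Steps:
G = -8 (G = -2 - 6 = -8)
p(S, K) = -4*K (p(S, K) = (-8 - 1*(-4))*K = (-8 + 4)*K = -4*K)
p(v(-1), 3)**4 = (-4*3)**4 = (-12)**4 = 20736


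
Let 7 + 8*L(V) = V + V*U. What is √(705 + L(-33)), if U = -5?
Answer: √11530/4 ≈ 26.844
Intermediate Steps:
L(V) = -7/8 - V/2 (L(V) = -7/8 + (V + V*(-5))/8 = -7/8 + (V - 5*V)/8 = -7/8 + (-4*V)/8 = -7/8 - V/2)
√(705 + L(-33)) = √(705 + (-7/8 - ½*(-33))) = √(705 + (-7/8 + 33/2)) = √(705 + 125/8) = √(5765/8) = √11530/4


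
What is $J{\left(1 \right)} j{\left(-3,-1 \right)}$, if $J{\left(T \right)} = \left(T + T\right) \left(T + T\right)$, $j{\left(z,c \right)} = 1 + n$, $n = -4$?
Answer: $-12$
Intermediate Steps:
$j{\left(z,c \right)} = -3$ ($j{\left(z,c \right)} = 1 - 4 = -3$)
$J{\left(T \right)} = 4 T^{2}$ ($J{\left(T \right)} = 2 T 2 T = 4 T^{2}$)
$J{\left(1 \right)} j{\left(-3,-1 \right)} = 4 \cdot 1^{2} \left(-3\right) = 4 \cdot 1 \left(-3\right) = 4 \left(-3\right) = -12$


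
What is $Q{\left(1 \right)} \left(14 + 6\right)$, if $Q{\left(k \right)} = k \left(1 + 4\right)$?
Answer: $100$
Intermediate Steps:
$Q{\left(k \right)} = 5 k$ ($Q{\left(k \right)} = k 5 = 5 k$)
$Q{\left(1 \right)} \left(14 + 6\right) = 5 \cdot 1 \left(14 + 6\right) = 5 \cdot 20 = 100$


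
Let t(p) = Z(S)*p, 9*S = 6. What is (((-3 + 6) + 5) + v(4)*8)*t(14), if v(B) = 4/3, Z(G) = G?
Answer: 1568/9 ≈ 174.22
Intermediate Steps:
S = ⅔ (S = (⅑)*6 = ⅔ ≈ 0.66667)
v(B) = 4/3 (v(B) = 4*(⅓) = 4/3)
t(p) = 2*p/3
(((-3 + 6) + 5) + v(4)*8)*t(14) = (((-3 + 6) + 5) + (4/3)*8)*((⅔)*14) = ((3 + 5) + 32/3)*(28/3) = (8 + 32/3)*(28/3) = (56/3)*(28/3) = 1568/9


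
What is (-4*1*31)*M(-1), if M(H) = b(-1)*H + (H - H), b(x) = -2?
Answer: -248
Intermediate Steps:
M(H) = -2*H (M(H) = -2*H + (H - H) = -2*H + 0 = -2*H)
(-4*1*31)*M(-1) = (-4*1*31)*(-2*(-1)) = -4*31*2 = -124*2 = -248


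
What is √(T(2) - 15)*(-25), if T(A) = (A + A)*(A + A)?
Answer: -25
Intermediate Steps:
T(A) = 4*A² (T(A) = (2*A)*(2*A) = 4*A²)
√(T(2) - 15)*(-25) = √(4*2² - 15)*(-25) = √(4*4 - 15)*(-25) = √(16 - 15)*(-25) = √1*(-25) = 1*(-25) = -25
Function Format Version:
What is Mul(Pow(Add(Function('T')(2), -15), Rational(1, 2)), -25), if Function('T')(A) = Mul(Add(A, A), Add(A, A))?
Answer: -25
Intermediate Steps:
Function('T')(A) = Mul(4, Pow(A, 2)) (Function('T')(A) = Mul(Mul(2, A), Mul(2, A)) = Mul(4, Pow(A, 2)))
Mul(Pow(Add(Function('T')(2), -15), Rational(1, 2)), -25) = Mul(Pow(Add(Mul(4, Pow(2, 2)), -15), Rational(1, 2)), -25) = Mul(Pow(Add(Mul(4, 4), -15), Rational(1, 2)), -25) = Mul(Pow(Add(16, -15), Rational(1, 2)), -25) = Mul(Pow(1, Rational(1, 2)), -25) = Mul(1, -25) = -25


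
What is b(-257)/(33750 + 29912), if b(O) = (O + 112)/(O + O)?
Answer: 145/32722268 ≈ 4.4312e-6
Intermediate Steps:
b(O) = (112 + O)/(2*O) (b(O) = (112 + O)/((2*O)) = (112 + O)*(1/(2*O)) = (112 + O)/(2*O))
b(-257)/(33750 + 29912) = ((1/2)*(112 - 257)/(-257))/(33750 + 29912) = ((1/2)*(-1/257)*(-145))/63662 = (145/514)*(1/63662) = 145/32722268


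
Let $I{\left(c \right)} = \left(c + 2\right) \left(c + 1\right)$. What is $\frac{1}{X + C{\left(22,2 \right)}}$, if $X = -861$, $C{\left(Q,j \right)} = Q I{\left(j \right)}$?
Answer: $- \frac{1}{597} \approx -0.001675$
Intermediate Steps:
$I{\left(c \right)} = \left(1 + c\right) \left(2 + c\right)$ ($I{\left(c \right)} = \left(2 + c\right) \left(1 + c\right) = \left(1 + c\right) \left(2 + c\right)$)
$C{\left(Q,j \right)} = Q \left(2 + j^{2} + 3 j\right)$
$\frac{1}{X + C{\left(22,2 \right)}} = \frac{1}{-861 + 22 \left(2 + 2^{2} + 3 \cdot 2\right)} = \frac{1}{-861 + 22 \left(2 + 4 + 6\right)} = \frac{1}{-861 + 22 \cdot 12} = \frac{1}{-861 + 264} = \frac{1}{-597} = - \frac{1}{597}$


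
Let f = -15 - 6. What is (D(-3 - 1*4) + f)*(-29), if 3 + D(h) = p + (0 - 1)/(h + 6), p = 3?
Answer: 580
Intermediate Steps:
f = -21
D(h) = -1/(6 + h) (D(h) = -3 + (3 + (0 - 1)/(h + 6)) = -3 + (3 - 1/(6 + h)) = -1/(6 + h))
(D(-3 - 1*4) + f)*(-29) = (-1/(6 + (-3 - 1*4)) - 21)*(-29) = (-1/(6 + (-3 - 4)) - 21)*(-29) = (-1/(6 - 7) - 21)*(-29) = (-1/(-1) - 21)*(-29) = (-1*(-1) - 21)*(-29) = (1 - 21)*(-29) = -20*(-29) = 580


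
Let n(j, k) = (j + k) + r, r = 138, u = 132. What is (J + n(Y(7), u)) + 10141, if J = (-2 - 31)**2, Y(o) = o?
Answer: 11507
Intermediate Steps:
n(j, k) = 138 + j + k (n(j, k) = (j + k) + 138 = 138 + j + k)
J = 1089 (J = (-33)**2 = 1089)
(J + n(Y(7), u)) + 10141 = (1089 + (138 + 7 + 132)) + 10141 = (1089 + 277) + 10141 = 1366 + 10141 = 11507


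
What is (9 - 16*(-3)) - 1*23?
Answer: 34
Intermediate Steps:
(9 - 16*(-3)) - 1*23 = (9 - 16*(-3)) - 23 = (9 + 48) - 23 = 57 - 23 = 34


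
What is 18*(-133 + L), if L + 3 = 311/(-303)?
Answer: -249114/101 ≈ -2466.5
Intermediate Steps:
L = -1220/303 (L = -3 + 311/(-303) = -3 + 311*(-1/303) = -3 - 311/303 = -1220/303 ≈ -4.0264)
18*(-133 + L) = 18*(-133 - 1220/303) = 18*(-41519/303) = -249114/101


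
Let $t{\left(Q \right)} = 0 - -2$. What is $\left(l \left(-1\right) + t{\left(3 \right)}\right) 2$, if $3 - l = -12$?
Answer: $-26$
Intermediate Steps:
$l = 15$ ($l = 3 - -12 = 3 + 12 = 15$)
$t{\left(Q \right)} = 2$ ($t{\left(Q \right)} = 0 + 2 = 2$)
$\left(l \left(-1\right) + t{\left(3 \right)}\right) 2 = \left(15 \left(-1\right) + 2\right) 2 = \left(-15 + 2\right) 2 = \left(-13\right) 2 = -26$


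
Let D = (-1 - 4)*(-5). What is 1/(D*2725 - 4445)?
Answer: 1/63680 ≈ 1.5704e-5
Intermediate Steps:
D = 25 (D = -5*(-5) = 25)
1/(D*2725 - 4445) = 1/(25*2725 - 4445) = 1/(68125 - 4445) = 1/63680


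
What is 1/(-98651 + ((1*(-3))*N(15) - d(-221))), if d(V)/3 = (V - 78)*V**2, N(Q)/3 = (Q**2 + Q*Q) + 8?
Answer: 1/43707604 ≈ 2.2879e-8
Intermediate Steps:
N(Q) = 24 + 6*Q**2 (N(Q) = 3*((Q**2 + Q*Q) + 8) = 3*((Q**2 + Q**2) + 8) = 3*(2*Q**2 + 8) = 3*(8 + 2*Q**2) = 24 + 6*Q**2)
d(V) = 3*V**2*(-78 + V) (d(V) = 3*((V - 78)*V**2) = 3*((-78 + V)*V**2) = 3*(V**2*(-78 + V)) = 3*V**2*(-78 + V))
1/(-98651 + ((1*(-3))*N(15) - d(-221))) = 1/(-98651 + ((1*(-3))*(24 + 6*15**2) - 3*(-221)**2*(-78 - 221))) = 1/(-98651 + (-3*(24 + 6*225) - 3*48841*(-299))) = 1/(-98651 + (-3*(24 + 1350) - 1*(-43810377))) = 1/(-98651 + (-3*1374 + 43810377)) = 1/(-98651 + (-4122 + 43810377)) = 1/(-98651 + 43806255) = 1/43707604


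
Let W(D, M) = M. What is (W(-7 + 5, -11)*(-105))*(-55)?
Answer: -63525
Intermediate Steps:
(W(-7 + 5, -11)*(-105))*(-55) = -11*(-105)*(-55) = 1155*(-55) = -63525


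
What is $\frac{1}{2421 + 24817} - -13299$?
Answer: $\frac{362238163}{27238} \approx 13299.0$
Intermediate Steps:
$\frac{1}{2421 + 24817} - -13299 = \frac{1}{27238} + 13299 = \frac{362238163}{27238}$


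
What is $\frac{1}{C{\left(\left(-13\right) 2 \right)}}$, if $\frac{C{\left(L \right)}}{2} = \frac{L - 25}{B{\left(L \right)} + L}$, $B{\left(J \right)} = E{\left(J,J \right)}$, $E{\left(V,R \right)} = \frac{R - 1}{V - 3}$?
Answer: $\frac{727}{2958} \approx 0.24577$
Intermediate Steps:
$E{\left(V,R \right)} = \frac{-1 + R}{-3 + V}$
$B{\left(J \right)} = \frac{-1 + J}{-3 + J}$
$C{\left(L \right)} = \frac{2 \left(-25 + L\right)}{L + \frac{-1 + L}{-3 + L}}$ ($C{\left(L \right)} = 2 \frac{L - 25}{\frac{-1 + L}{-3 + L} + L} = 2 \frac{-25 + L}{L + \frac{-1 + L}{-3 + L}} = \frac{2 \left(-25 + L\right)}{L + \frac{-1 + L}{-3 + L}}$)
$\frac{1}{C{\left(\left(-13\right) 2 \right)}} = \frac{1}{2 \frac{1}{-1 - 26 + \left(-13\right) 2 \left(-3 - 26\right)} \left(-25 - 26\right) \left(-3 - 26\right)} = \frac{1}{2 \frac{1}{-1 - 26 - 26 \left(-3 - 26\right)} \left(-25 - 26\right) \left(-3 - 26\right)} = \frac{1}{2 \frac{1}{-1 - 26 - -754} \left(-51\right) \left(-29\right)} = \frac{1}{2 \frac{1}{-1 - 26 + 754} \left(-51\right) \left(-29\right)} = \frac{1}{2 \cdot \frac{1}{727} \left(-51\right) \left(-29\right)} = \frac{1}{\frac{2958}{727}} = \frac{727}{2958}$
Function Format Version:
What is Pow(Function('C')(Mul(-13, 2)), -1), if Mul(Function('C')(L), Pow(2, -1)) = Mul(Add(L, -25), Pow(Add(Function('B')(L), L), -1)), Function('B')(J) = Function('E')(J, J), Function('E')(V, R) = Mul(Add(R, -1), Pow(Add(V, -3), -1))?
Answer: Rational(727, 2958) ≈ 0.24577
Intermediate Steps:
Function('E')(V, R) = Mul(Pow(Add(-3, V), -1), Add(-1, R)) (Function('E')(V, R) = Mul(Add(-1, R), Pow(Add(-3, V), -1)) = Mul(Pow(Add(-3, V), -1), Add(-1, R)))
Function('B')(J) = Mul(Pow(Add(-3, J), -1), Add(-1, J))
Function('C')(L) = Mul(2, Pow(Add(L, Mul(Pow(Add(-3, L), -1), Add(-1, L))), -1), Add(-25, L)) (Function('C')(L) = Mul(2, Mul(Add(L, -25), Pow(Add(Mul(Pow(Add(-3, L), -1), Add(-1, L)), L), -1))) = Mul(2, Mul(Add(-25, L), Pow(Add(L, Mul(Pow(Add(-3, L), -1), Add(-1, L))), -1))) = Mul(2, Mul(Pow(Add(L, Mul(Pow(Add(-3, L), -1), Add(-1, L))), -1), Add(-25, L))) = Mul(2, Pow(Add(L, Mul(Pow(Add(-3, L), -1), Add(-1, L))), -1), Add(-25, L)))
Pow(Function('C')(Mul(-13, 2)), -1) = Pow(Mul(2, Pow(Add(-1, Mul(-13, 2), Mul(Mul(-13, 2), Add(-3, Mul(-13, 2)))), -1), Add(-25, Mul(-13, 2)), Add(-3, Mul(-13, 2))), -1) = Pow(Mul(2, Pow(Add(-1, -26, Mul(-26, Add(-3, -26))), -1), Add(-25, -26), Add(-3, -26)), -1) = Pow(Mul(2, Pow(Add(-1, -26, Mul(-26, -29)), -1), -51, -29), -1) = Pow(Mul(2, Pow(Add(-1, -26, 754), -1), -51, -29), -1) = Pow(Mul(2, Pow(727, -1), -51, -29), -1) = Pow(Mul(2, Rational(1, 727), -51, -29), -1) = Pow(Rational(2958, 727), -1) = Rational(727, 2958)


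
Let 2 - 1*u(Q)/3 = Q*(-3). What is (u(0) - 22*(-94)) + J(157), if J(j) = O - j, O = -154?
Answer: 1763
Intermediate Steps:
u(Q) = 6 + 9*Q (u(Q) = 6 - 3*Q*(-3) = 6 - (-9)*Q = 6 + 9*Q)
J(j) = -154 - j
(u(0) - 22*(-94)) + J(157) = ((6 + 9*0) - 22*(-94)) + (-154 - 1*157) = ((6 + 0) + 2068) + (-154 - 157) = (6 + 2068) - 311 = 2074 - 311 = 1763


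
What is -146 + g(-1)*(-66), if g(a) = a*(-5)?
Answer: -476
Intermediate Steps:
g(a) = -5*a
-146 + g(-1)*(-66) = -146 - 5*(-1)*(-66) = -146 + 5*(-66) = -146 - 330 = -476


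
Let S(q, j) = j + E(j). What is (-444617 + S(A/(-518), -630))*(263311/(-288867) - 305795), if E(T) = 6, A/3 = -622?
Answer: 39330073249085816/288867 ≈ 1.3615e+11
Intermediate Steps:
A = -1866 (A = 3*(-622) = -1866)
S(q, j) = 6 + j (S(q, j) = j + 6 = 6 + j)
(-444617 + S(A/(-518), -630))*(263311/(-288867) - 305795) = (-444617 + (6 - 630))*(263311/(-288867) - 305795) = (-444617 - 624)*(263311*(-1/288867) - 305795) = -445241*(-263311/288867 - 305795) = -445241*(-88334347576/288867) = 39330073249085816/288867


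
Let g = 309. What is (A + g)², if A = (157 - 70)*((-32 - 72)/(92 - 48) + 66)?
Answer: 4134361401/121 ≈ 3.4168e+7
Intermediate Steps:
A = 60900/11 (A = 87*(-104/44 + 66) = 87*(-104*1/44 + 66) = 87*(-26/11 + 66) = 87*(700/11) = 60900/11 ≈ 5536.4)
(A + g)² = (60900/11 + 309)² = (64299/11)² = 4134361401/121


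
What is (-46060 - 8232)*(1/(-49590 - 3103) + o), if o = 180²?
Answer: -92690190680108/52693 ≈ -1.7591e+9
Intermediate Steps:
o = 32400
(-46060 - 8232)*(1/(-49590 - 3103) + o) = (-46060 - 8232)*(1/(-49590 - 3103) + 32400) = -54292*(1/(-52693) + 32400) = -54292*(-1/52693 + 32400) = -54292*1707253199/52693 = -92690190680108/52693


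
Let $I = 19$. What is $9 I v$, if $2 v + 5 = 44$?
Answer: $\frac{6669}{2} \approx 3334.5$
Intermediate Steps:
$v = \frac{39}{2}$ ($v = - \frac{5}{2} + \frac{1}{2} \cdot 44 = - \frac{5}{2} + 22 = \frac{39}{2} \approx 19.5$)
$9 I v = 9 \cdot 19 \cdot \frac{39}{2} = 171 \cdot \frac{39}{2} = \frac{6669}{2}$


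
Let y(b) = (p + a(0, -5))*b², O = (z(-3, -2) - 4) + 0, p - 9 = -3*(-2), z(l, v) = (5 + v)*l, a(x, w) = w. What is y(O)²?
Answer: 2856100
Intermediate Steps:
z(l, v) = l*(5 + v)
p = 15 (p = 9 - 3*(-2) = 9 + 6 = 15)
O = -13 (O = (-3*(5 - 2) - 4) + 0 = (-3*3 - 4) + 0 = (-9 - 4) + 0 = -13 + 0 = -13)
y(b) = 10*b² (y(b) = (15 - 5)*b² = 10*b²)
y(O)² = (10*(-13)²)² = (10*169)² = 1690² = 2856100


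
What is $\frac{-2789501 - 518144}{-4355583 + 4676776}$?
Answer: $- \frac{3307645}{321193} \approx -10.298$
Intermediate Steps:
$\frac{-2789501 - 518144}{-4355583 + 4676776} = - \frac{3307645}{321193}$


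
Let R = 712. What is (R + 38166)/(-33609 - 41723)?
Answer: -19439/37666 ≈ -0.51609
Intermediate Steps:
(R + 38166)/(-33609 - 41723) = (712 + 38166)/(-33609 - 41723) = 38878/(-75332) = 38878*(-1/75332) = -19439/37666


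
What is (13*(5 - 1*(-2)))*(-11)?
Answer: -1001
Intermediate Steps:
(13*(5 - 1*(-2)))*(-11) = (13*(5 + 2))*(-11) = (13*7)*(-11) = 91*(-11) = -1001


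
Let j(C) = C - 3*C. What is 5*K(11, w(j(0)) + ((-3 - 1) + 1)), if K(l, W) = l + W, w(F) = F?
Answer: 40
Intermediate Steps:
j(C) = -2*C
K(l, W) = W + l
5*K(11, w(j(0)) + ((-3 - 1) + 1)) = 5*((-2*0 + ((-3 - 1) + 1)) + 11) = 5*((0 + (-4 + 1)) + 11) = 5*((0 - 3) + 11) = 5*(-3 + 11) = 5*8 = 40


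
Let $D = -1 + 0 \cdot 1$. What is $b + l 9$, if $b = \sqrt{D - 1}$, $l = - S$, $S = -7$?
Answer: $63 + i \sqrt{2} \approx 63.0 + 1.4142 i$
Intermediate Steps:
$D = -1$ ($D = -1 + 0 = -1$)
$l = 7$ ($l = \left(-1\right) \left(-7\right) = 7$)
$b = i \sqrt{2}$ ($b = \sqrt{-1 - 1} = \sqrt{-2} = i \sqrt{2} \approx 1.4142 i$)
$b + l 9 = i \sqrt{2} + 7 \cdot 9 = i \sqrt{2} + 63 = 63 + i \sqrt{2}$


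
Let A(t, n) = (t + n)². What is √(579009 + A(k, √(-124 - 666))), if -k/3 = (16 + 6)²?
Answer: √(2686523 - 2904*I*√790) ≈ 1639.3 - 24.9*I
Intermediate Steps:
k = -1452 (k = -3*(16 + 6)² = -3*22² = -3*484 = -1452)
A(t, n) = (n + t)²
√(579009 + A(k, √(-124 - 666))) = √(579009 + (√(-124 - 666) - 1452)²) = √(579009 + (√(-790) - 1452)²) = √(579009 + (I*√790 - 1452)²) = √(579009 + (-1452 + I*√790)²)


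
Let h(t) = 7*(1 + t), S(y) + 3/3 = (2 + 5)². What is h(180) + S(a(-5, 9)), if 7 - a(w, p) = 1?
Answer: 1315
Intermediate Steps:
a(w, p) = 6 (a(w, p) = 7 - 1*1 = 7 - 1 = 6)
S(y) = 48 (S(y) = -1 + (2 + 5)² = -1 + 7² = -1 + 49 = 48)
h(t) = 7 + 7*t
h(180) + S(a(-5, 9)) = (7 + 7*180) + 48 = (7 + 1260) + 48 = 1267 + 48 = 1315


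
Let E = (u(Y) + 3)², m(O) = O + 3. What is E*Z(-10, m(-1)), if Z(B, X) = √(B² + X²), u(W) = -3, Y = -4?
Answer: 0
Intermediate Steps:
m(O) = 3 + O
E = 0 (E = (-3 + 3)² = 0² = 0)
E*Z(-10, m(-1)) = 0*√((-10)² + (3 - 1)²) = 0*√(100 + 2²) = 0*√(100 + 4) = 0*√104 = 0*(2*√26) = 0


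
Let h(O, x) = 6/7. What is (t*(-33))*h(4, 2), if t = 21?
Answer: -594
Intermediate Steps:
h(O, x) = 6/7 (h(O, x) = 6*(⅐) = 6/7)
(t*(-33))*h(4, 2) = (21*(-33))*(6/7) = -693*6/7 = -594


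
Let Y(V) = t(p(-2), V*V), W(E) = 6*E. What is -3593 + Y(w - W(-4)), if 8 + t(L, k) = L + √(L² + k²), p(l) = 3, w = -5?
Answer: -3598 + √130330 ≈ -3237.0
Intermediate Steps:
t(L, k) = -8 + L + √(L² + k²) (t(L, k) = -8 + (L + √(L² + k²)) = -8 + L + √(L² + k²))
Y(V) = -5 + √(9 + V⁴) (Y(V) = -8 + 3 + √(3² + (V*V)²) = -8 + 3 + √(9 + (V²)²) = -8 + 3 + √(9 + V⁴) = -5 + √(9 + V⁴))
-3593 + Y(w - W(-4)) = -3593 + (-5 + √(9 + (-5 - 6*(-4))⁴)) = -3593 + (-5 + √(9 + (-5 - 1*(-24))⁴)) = -3593 + (-5 + √(9 + (-5 + 24)⁴)) = -3593 + (-5 + √(9 + 19⁴)) = -3593 + (-5 + √(9 + 130321)) = -3593 + (-5 + √130330) = -3598 + √130330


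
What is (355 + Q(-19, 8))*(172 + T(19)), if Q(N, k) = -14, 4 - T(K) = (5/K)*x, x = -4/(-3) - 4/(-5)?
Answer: 3410000/57 ≈ 59825.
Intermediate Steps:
x = 32/15 (x = -4*(-1/3) - 4*(-1/5) = 4/3 + 4/5 = 32/15 ≈ 2.1333)
T(K) = 4 - 32/(3*K) (T(K) = 4 - 5/K*32/15 = 4 - 32/(3*K))
(355 + Q(-19, 8))*(172 + T(19)) = (355 - 14)*(172 + (4 - 32/3/19)) = 341*(172 + (4 - 32/3*1/19)) = 341*(172 + (4 - 32/57)) = 341*(172 + 196/57) = 341*(10000/57) = 3410000/57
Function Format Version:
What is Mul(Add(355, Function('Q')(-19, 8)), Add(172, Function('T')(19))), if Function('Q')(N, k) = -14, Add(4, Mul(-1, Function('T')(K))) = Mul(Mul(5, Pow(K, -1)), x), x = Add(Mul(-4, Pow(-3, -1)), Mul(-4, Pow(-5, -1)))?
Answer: Rational(3410000, 57) ≈ 59825.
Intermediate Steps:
x = Rational(32, 15) (x = Add(Mul(-4, Rational(-1, 3)), Mul(-4, Rational(-1, 5))) = Add(Rational(4, 3), Rational(4, 5)) = Rational(32, 15) ≈ 2.1333)
Function('T')(K) = Add(4, Mul(Rational(-32, 3), Pow(K, -1))) (Function('T')(K) = Add(4, Mul(-1, Mul(Mul(5, Pow(K, -1)), Rational(32, 15)))) = Add(4, Mul(-1, Mul(Rational(32, 3), Pow(K, -1)))) = Add(4, Mul(Rational(-32, 3), Pow(K, -1))))
Mul(Add(355, Function('Q')(-19, 8)), Add(172, Function('T')(19))) = Mul(Add(355, -14), Add(172, Add(4, Mul(Rational(-32, 3), Pow(19, -1))))) = Mul(341, Add(172, Add(4, Mul(Rational(-32, 3), Rational(1, 19))))) = Mul(341, Add(172, Add(4, Rational(-32, 57)))) = Mul(341, Add(172, Rational(196, 57))) = Mul(341, Rational(10000, 57)) = Rational(3410000, 57)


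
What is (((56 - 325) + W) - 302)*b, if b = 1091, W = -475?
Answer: -1141186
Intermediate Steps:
(((56 - 325) + W) - 302)*b = (((56 - 325) - 475) - 302)*1091 = ((-269 - 475) - 302)*1091 = (-744 - 302)*1091 = -1046*1091 = -1141186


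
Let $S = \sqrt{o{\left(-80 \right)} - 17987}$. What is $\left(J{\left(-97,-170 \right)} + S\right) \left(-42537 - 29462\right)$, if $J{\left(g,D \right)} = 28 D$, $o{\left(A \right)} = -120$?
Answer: $342715240 - 71999 i \sqrt{18107} \approx 3.4272 \cdot 10^{8} - 9.6884 \cdot 10^{6} i$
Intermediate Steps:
$S = i \sqrt{18107}$ ($S = \sqrt{-120 - 17987} = \sqrt{-18107} = i \sqrt{18107} \approx 134.56 i$)
$\left(J{\left(-97,-170 \right)} + S\right) \left(-42537 - 29462\right) = \left(28 \left(-170\right) + i \sqrt{18107}\right) \left(-42537 - 29462\right) = \left(-4760 + i \sqrt{18107}\right) \left(-71999\right) = 342715240 - 71999 i \sqrt{18107}$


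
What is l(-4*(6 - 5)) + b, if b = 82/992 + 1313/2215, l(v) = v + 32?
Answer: 31503983/1098640 ≈ 28.675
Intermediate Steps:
l(v) = 32 + v
b = 742063/1098640 (b = 82*(1/992) + 1313*(1/2215) = 41/496 + 1313/2215 = 742063/1098640 ≈ 0.67544)
l(-4*(6 - 5)) + b = (32 - 4*(6 - 5)) + 742063/1098640 = (32 - 4*1) + 742063/1098640 = (32 - 4) + 742063/1098640 = 28 + 742063/1098640 = 31503983/1098640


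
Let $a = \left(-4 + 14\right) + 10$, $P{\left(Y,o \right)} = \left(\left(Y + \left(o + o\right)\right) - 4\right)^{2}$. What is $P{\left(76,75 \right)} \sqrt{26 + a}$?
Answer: $49284 \sqrt{46} \approx 3.3426 \cdot 10^{5}$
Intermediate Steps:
$P{\left(Y,o \right)} = \left(-4 + Y + 2 o\right)^{2}$ ($P{\left(Y,o \right)} = \left(\left(Y + 2 o\right) - 4\right)^{2} = \left(-4 + Y + 2 o\right)^{2}$)
$a = 20$ ($a = 10 + 10 = 20$)
$P{\left(76,75 \right)} \sqrt{26 + a} = \left(-4 + 76 + 2 \cdot 75\right)^{2} \sqrt{26 + 20} = \left(-4 + 76 + 150\right)^{2} \sqrt{46} = 222^{2} \sqrt{46} = 49284 \sqrt{46}$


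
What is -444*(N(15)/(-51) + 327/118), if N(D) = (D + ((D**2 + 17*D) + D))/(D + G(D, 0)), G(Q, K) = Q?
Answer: -63862/59 ≈ -1082.4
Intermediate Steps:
N(D) = (D**2 + 19*D)/(2*D) (N(D) = (D + ((D**2 + 17*D) + D))/(D + D) = (D + (D**2 + 18*D))/((2*D)) = (D**2 + 19*D)*(1/(2*D)) = (D**2 + 19*D)/(2*D))
-444*(N(15)/(-51) + 327/118) = -444*((19/2 + (1/2)*15)/(-51) + 327/118) = -444*((19/2 + 15/2)*(-1/51) + 327*(1/118)) = -444*(17*(-1/51) + 327/118) = -444*(-1/3 + 327/118) = -444*863/354 = -63862/59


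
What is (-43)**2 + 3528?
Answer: 5377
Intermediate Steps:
(-43)**2 + 3528 = 1849 + 3528 = 5377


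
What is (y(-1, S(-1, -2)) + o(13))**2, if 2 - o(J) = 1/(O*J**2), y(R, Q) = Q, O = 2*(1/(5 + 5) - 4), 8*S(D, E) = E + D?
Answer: 7348432729/2780241984 ≈ 2.6431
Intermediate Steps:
S(D, E) = D/8 + E/8 (S(D, E) = (E + D)/8 = (D + E)/8 = D/8 + E/8)
O = -39/5 (O = 2*(1/10 - 4) = 2*(-39/10) = -39/5 ≈ -7.8000)
o(J) = 2 + 5/(39*J**2) (o(J) = 2 - 1/((-39*J**2/5)) = 2 - (-5)/(39*J**2) = 2 + 5/(39*J**2))
(y(-1, S(-1, -2)) + o(13))**2 = (((1/8)*(-1) + (1/8)*(-2)) + (2 + (5/39)/13**2))**2 = ((-1/8 - 1/4) + (2 + (5/39)*(1/169)))**2 = (-3/8 + (2 + 5/6591))**2 = (-3/8 + 13187/6591)**2 = (85723/52728)**2 = 7348432729/2780241984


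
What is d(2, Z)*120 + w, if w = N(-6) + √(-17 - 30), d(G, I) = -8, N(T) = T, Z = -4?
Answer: -966 + I*√47 ≈ -966.0 + 6.8557*I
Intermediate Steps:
w = -6 + I*√47 (w = -6 + √(-17 - 30) = -6 + √(-47) = -6 + I*√47 ≈ -6.0 + 6.8557*I)
d(2, Z)*120 + w = -8*120 + (-6 + I*√47) = -960 + (-6 + I*√47) = -966 + I*√47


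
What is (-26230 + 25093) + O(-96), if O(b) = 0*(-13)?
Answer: -1137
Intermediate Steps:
O(b) = 0
(-26230 + 25093) + O(-96) = (-26230 + 25093) + 0 = -1137 + 0 = -1137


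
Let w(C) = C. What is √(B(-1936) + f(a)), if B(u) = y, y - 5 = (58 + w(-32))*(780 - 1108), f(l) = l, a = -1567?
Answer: I*√10090 ≈ 100.45*I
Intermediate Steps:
y = -8523 (y = 5 + (58 - 32)*(780 - 1108) = 5 + 26*(-328) = 5 - 8528 = -8523)
B(u) = -8523
√(B(-1936) + f(a)) = √(-8523 - 1567) = √(-10090) = I*√10090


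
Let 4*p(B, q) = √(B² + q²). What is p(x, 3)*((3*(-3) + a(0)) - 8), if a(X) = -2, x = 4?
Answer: -95/4 ≈ -23.750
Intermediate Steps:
p(B, q) = √(B² + q²)/4
p(x, 3)*((3*(-3) + a(0)) - 8) = (√(4² + 3²)/4)*((3*(-3) - 2) - 8) = (√(16 + 9)/4)*((-9 - 2) - 8) = (√25/4)*(-11 - 8) = ((¼)*5)*(-19) = (5/4)*(-19) = -95/4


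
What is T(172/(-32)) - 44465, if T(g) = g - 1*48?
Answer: -356147/8 ≈ -44518.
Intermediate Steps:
T(g) = -48 + g (T(g) = g - 48 = -48 + g)
T(172/(-32)) - 44465 = (-48 + 172/(-32)) - 44465 = (-48 + 172*(-1/32)) - 44465 = (-48 - 43/8) - 44465 = -427/8 - 44465 = -356147/8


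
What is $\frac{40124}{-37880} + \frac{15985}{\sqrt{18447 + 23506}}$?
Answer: $- \frac{10031}{9470} + \frac{15985 \sqrt{41953}}{41953} \approx 76.983$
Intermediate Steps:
$\frac{40124}{-37880} + \frac{15985}{\sqrt{18447 + 23506}} = 40124 \left(- \frac{1}{37880}\right) + \frac{15985}{\sqrt{41953}} = - \frac{10031}{9470} + 15985 \frac{\sqrt{41953}}{41953} = - \frac{10031}{9470} + \frac{15985 \sqrt{41953}}{41953}$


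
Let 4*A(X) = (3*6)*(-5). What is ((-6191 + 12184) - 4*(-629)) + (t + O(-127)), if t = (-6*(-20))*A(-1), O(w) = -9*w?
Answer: 6952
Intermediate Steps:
A(X) = -45/2 (A(X) = ((3*6)*(-5))/4 = (18*(-5))/4 = (1/4)*(-90) = -45/2)
t = -2700 (t = -6*(-20)*(-45/2) = 120*(-45/2) = -2700)
((-6191 + 12184) - 4*(-629)) + (t + O(-127)) = ((-6191 + 12184) - 4*(-629)) + (-2700 - 9*(-127)) = (5993 + 2516) + (-2700 + 1143) = 8509 - 1557 = 6952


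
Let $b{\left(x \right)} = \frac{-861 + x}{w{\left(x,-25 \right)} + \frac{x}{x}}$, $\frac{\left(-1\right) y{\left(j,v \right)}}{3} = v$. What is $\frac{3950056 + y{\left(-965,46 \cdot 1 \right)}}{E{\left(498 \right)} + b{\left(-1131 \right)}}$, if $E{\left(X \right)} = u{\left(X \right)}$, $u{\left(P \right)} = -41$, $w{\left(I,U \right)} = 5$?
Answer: $- \frac{3949918}{373} \approx -10590.0$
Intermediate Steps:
$y{\left(j,v \right)} = - 3 v$
$b{\left(x \right)} = - \frac{287}{2} + \frac{x}{6}$ ($b{\left(x \right)} = \frac{-861 + x}{5 + \frac{x}{x}} = \frac{-861 + x}{5 + 1} = \frac{-861 + x}{6} = \left(-861 + x\right) \frac{1}{6} = - \frac{287}{2} + \frac{x}{6}$)
$E{\left(X \right)} = -41$
$\frac{3950056 + y{\left(-965,46 \cdot 1 \right)}}{E{\left(498 \right)} + b{\left(-1131 \right)}} = \frac{3950056 - 3 \cdot 46 \cdot 1}{-41 + \left(- \frac{287}{2} + \frac{1}{6} \left(-1131\right)\right)} = \frac{3950056 - 138}{-41 - 332} = \frac{3949918}{-373} = 3949918 \left(- \frac{1}{373}\right) = - \frac{3949918}{373}$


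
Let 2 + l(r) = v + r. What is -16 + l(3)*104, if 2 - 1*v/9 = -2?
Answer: 3832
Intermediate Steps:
v = 36 (v = 18 - 9*(-2) = 18 + 18 = 36)
l(r) = 34 + r (l(r) = -2 + (36 + r) = 34 + r)
-16 + l(3)*104 = -16 + (34 + 3)*104 = -16 + 37*104 = -16 + 3848 = 3832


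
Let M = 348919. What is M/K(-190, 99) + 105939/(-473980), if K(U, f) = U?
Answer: -16540075603/9005620 ≈ -1836.6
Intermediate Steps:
M/K(-190, 99) + 105939/(-473980) = 348919/(-190) + 105939/(-473980) = 348919*(-1/190) + 105939*(-1/473980) = -348919/190 - 105939/473980 = -16540075603/9005620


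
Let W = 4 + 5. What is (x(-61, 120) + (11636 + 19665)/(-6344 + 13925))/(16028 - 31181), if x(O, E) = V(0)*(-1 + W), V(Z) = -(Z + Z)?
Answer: -31301/114874893 ≈ -0.00027248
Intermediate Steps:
W = 9
V(Z) = -2*Z
x(O, E) = 0 (x(O, E) = (-2*0)*(-1 + 9) = 0*8 = 0)
(x(-61, 120) + (11636 + 19665)/(-6344 + 13925))/(16028 - 31181) = (0 + (11636 + 19665)/(-6344 + 13925))/(16028 - 31181) = (0 + 31301/7581)/(-15153) = (0 + 31301*(1/7581))*(-1/15153) = (0 + 31301/7581)*(-1/15153) = (31301/7581)*(-1/15153) = -31301/114874893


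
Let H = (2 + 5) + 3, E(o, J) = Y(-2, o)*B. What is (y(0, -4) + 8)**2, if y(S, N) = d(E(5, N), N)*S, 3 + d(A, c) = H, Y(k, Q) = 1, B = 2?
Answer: 64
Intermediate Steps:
E(o, J) = 2 (E(o, J) = 1*2 = 2)
H = 10 (H = 7 + 3 = 10)
d(A, c) = 7 (d(A, c) = -3 + 10 = 7)
y(S, N) = 7*S
(y(0, -4) + 8)**2 = (7*0 + 8)**2 = (0 + 8)**2 = 8**2 = 64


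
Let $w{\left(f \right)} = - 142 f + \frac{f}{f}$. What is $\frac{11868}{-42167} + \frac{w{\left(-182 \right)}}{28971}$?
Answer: $\frac{248659429}{407206719} \approx 0.61065$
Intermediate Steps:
$w{\left(f \right)} = 1 - 142 f$ ($w{\left(f \right)} = - 142 f + 1 = 1 - 142 f$)
$\frac{11868}{-42167} + \frac{w{\left(-182 \right)}}{28971} = \frac{11868}{-42167} + \frac{1 - -25844}{28971} = 11868 \left(- \frac{1}{42167}\right) + \left(1 + 25844\right) \frac{1}{28971} = - \frac{11868}{42167} + 25845 \cdot \frac{1}{28971} = - \frac{11868}{42167} + \frac{8615}{9657} = \frac{248659429}{407206719}$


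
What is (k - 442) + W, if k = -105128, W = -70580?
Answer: -176150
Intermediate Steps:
(k - 442) + W = (-105128 - 442) - 70580 = -105570 - 70580 = -176150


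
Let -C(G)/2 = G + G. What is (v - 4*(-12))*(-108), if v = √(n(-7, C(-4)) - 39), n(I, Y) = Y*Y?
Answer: -5184 - 108*√217 ≈ -6774.9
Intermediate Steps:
C(G) = -4*G (C(G) = -2*(G + G) = -4*G)
n(I, Y) = Y²
v = √217 (v = √((-4*(-4))² - 39) = √(16² - 39) = √(256 - 39) = √217 ≈ 14.731)
(v - 4*(-12))*(-108) = (√217 - 4*(-12))*(-108) = (√217 + 48)*(-108) = (48 + √217)*(-108) = -5184 - 108*√217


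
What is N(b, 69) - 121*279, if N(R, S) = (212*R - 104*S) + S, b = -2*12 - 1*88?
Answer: -64610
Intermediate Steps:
b = -112 (b = -24 - 88 = -112)
N(R, S) = -103*S + 212*R (N(R, S) = (-104*S + 212*R) + S = -103*S + 212*R)
N(b, 69) - 121*279 = (-103*69 + 212*(-112)) - 121*279 = (-7107 - 23744) - 1*33759 = -30851 - 33759 = -64610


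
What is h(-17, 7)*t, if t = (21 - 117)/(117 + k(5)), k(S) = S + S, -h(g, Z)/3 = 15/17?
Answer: 4320/2159 ≈ 2.0009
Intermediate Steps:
h(g, Z) = -45/17
k(S) = 2*S
t = -96/127 (t = (21 - 117)/(117 + 2*5) = -96/(117 + 10) = -96/127 ≈ -0.75591)
h(-17, 7)*t = -45/17*(-96/127) = 4320/2159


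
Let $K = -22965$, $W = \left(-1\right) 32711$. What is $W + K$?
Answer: $-55676$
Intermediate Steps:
$W = -32711$
$W + K = -32711 - 22965 = -55676$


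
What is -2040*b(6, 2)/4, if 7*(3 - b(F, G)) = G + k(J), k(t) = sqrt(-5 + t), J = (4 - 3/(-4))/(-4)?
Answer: -9690/7 + 765*I*sqrt(11)/14 ≈ -1384.3 + 181.23*I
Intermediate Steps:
J = -19/16 (J = (4 - 3*(-1/4))*(-1/4) = (4 + 3/4)*(-1/4) = (19/4)*(-1/4) = -19/16 ≈ -1.1875)
b(F, G) = 3 - G/7 - 3*I*sqrt(11)/28 (b(F, G) = 3 - (G + sqrt(-5 - 19/16))/7 = 3 - (G + sqrt(-99/16))/7 = 3 - (G + 3*I*sqrt(11)/4)/7 = 3 + (-G/7 - 3*I*sqrt(11)/28) = 3 - G/7 - 3*I*sqrt(11)/28)
-2040*b(6, 2)/4 = -2040*(3 - 1/7*2 - 3*I*sqrt(11)/28)/4 = -2040*(3 - 2/7 - 3*I*sqrt(11)/28)/4 = -2040*(19/7 - 3*I*sqrt(11)/28)/4 = -2040*(19/28 - 3*I*sqrt(11)/112) = -9690/7 + 765*I*sqrt(11)/14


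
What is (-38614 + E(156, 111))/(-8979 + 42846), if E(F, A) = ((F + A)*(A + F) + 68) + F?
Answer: 32899/33867 ≈ 0.97142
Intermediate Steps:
E(F, A) = 68 + F + (A + F)² (E(F, A) = ((A + F)*(A + F) + 68) + F = ((A + F)² + 68) + F = (68 + (A + F)²) + F = 68 + F + (A + F)²)
(-38614 + E(156, 111))/(-8979 + 42846) = (-38614 + (68 + 156 + (111 + 156)²))/(-8979 + 42846) = (-38614 + (68 + 156 + 267²))/33867 = (-38614 + (68 + 156 + 71289))*(1/33867) = (-38614 + 71513)*(1/33867) = 32899*(1/33867) = 32899/33867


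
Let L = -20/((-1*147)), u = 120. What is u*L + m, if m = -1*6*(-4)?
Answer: 1976/49 ≈ 40.327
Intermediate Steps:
L = 20/147 (L = -20/(-147) = -20*(-1/147) = 20/147 ≈ 0.13605)
m = 24 (m = -6*(-4) = 24)
u*L + m = 120*(20/147) + 24 = 800/49 + 24 = 1976/49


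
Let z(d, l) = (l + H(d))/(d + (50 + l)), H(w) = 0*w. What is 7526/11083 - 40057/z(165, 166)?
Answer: -169144360195/1839778 ≈ -91937.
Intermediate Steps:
H(w) = 0
z(d, l) = l/(50 + d + l) (z(d, l) = (l + 0)/(d + (50 + l)) = l/(50 + d + l))
7526/11083 - 40057/z(165, 166) = 7526/11083 - 40057/(166/(50 + 165 + 166)) = 7526*(1/11083) - 40057/(166/381) = 7526/11083 - 40057/(166*(1/381)) = 7526/11083 - 40057/166/381 = 7526/11083 - 40057*381/166 = 7526/11083 - 15261717/166 = -169144360195/1839778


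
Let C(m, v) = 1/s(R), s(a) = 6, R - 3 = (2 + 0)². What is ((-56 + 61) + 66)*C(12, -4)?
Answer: 71/6 ≈ 11.833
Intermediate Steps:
R = 7 (R = 3 + (2 + 0)² = 3 + 2² = 3 + 4 = 7)
C(m, v) = ⅙ (C(m, v) = 1/6 = ⅙)
((-56 + 61) + 66)*C(12, -4) = ((-56 + 61) + 66)*(⅙) = (5 + 66)*(⅙) = 71*(⅙) = 71/6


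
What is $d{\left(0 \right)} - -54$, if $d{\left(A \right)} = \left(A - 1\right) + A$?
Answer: $53$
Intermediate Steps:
$d{\left(A \right)} = -1 + 2 A$ ($d{\left(A \right)} = \left(-1 + A\right) + A = -1 + 2 A$)
$d{\left(0 \right)} - -54 = \left(-1 + 2 \cdot 0\right) - -54 = \left(-1 + 0\right) + 54 = -1 + 54 = 53$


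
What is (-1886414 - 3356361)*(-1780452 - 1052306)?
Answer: 14851512823450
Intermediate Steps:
(-1886414 - 3356361)*(-1780452 - 1052306) = -5242775*(-2832758) = 14851512823450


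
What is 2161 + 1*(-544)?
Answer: 1617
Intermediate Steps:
2161 + 1*(-544) = 2161 - 544 = 1617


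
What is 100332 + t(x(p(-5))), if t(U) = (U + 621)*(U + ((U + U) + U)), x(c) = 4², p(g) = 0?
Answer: 141100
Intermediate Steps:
x(c) = 16
t(U) = 4*U*(621 + U) (t(U) = (621 + U)*(U + (2*U + U)) = (621 + U)*(U + 3*U) = (621 + U)*(4*U) = 4*U*(621 + U))
100332 + t(x(p(-5))) = 100332 + 4*16*(621 + 16) = 100332 + 4*16*637 = 100332 + 40768 = 141100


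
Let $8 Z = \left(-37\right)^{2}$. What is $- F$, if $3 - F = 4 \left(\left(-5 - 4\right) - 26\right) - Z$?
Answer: $- \frac{2513}{8} \approx -314.13$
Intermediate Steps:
$Z = \frac{1369}{8}$ ($Z = \frac{\left(-37\right)^{2}}{8} = \frac{1}{8} \cdot 1369 = \frac{1369}{8} \approx 171.13$)
$F = \frac{2513}{8}$ ($F = 3 - \left(4 \left(\left(-5 - 4\right) - 26\right) - \frac{1369}{8}\right) = 3 - \left(4 \left(-9 - 26\right) - \frac{1369}{8}\right) = 3 - \left(4 \left(-35\right) - \frac{1369}{8}\right) = 3 - \left(-140 - \frac{1369}{8}\right) = 3 - - \frac{2489}{8} = 3 + \frac{2489}{8} = \frac{2513}{8} \approx 314.13$)
$- F = \left(-1\right) \frac{2513}{8} = - \frac{2513}{8}$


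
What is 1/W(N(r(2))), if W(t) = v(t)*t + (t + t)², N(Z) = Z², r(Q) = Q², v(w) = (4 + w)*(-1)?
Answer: 1/704 ≈ 0.0014205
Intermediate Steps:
v(w) = -4 - w
W(t) = 4*t² + t*(-4 - t) (W(t) = (-4 - t)*t + (t + t)² = t*(-4 - t) + (2*t)² = t*(-4 - t) + 4*t² = 4*t² + t*(-4 - t))
1/W(N(r(2))) = 1/((2²)²*(-4 + 3*(2²)²)) = 1/(4²*(-4 + 3*4²)) = 1/(16*(-4 + 3*16)) = 1/(16*(-4 + 48)) = 1/(16*44) = 1/704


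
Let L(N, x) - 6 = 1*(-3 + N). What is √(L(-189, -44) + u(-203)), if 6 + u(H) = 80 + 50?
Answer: I*√62 ≈ 7.874*I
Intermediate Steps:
L(N, x) = 3 + N (L(N, x) = 6 + 1*(-3 + N) = 6 + (-3 + N) = 3 + N)
u(H) = 124 (u(H) = -6 + (80 + 50) = -6 + 130 = 124)
√(L(-189, -44) + u(-203)) = √((3 - 189) + 124) = √(-186 + 124) = √(-62) = I*√62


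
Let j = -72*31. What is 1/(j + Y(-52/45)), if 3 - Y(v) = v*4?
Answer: -45/100097 ≈ -0.00044956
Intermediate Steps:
Y(v) = 3 - 4*v (Y(v) = 3 - v*4 = 3 - 4*v)
j = -2232
1/(j + Y(-52/45)) = 1/(-2232 + (3 - (-208)/45)) = 1/(-2232 + (3 - 4*(-52/45))) = 1/(-2232 + (3 + 208/45)) = 1/(-2232 + 343/45) = 1/(-100097/45) = -45/100097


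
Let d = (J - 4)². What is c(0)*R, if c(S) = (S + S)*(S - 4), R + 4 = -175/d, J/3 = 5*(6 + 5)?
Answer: 0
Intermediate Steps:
J = 165 (J = 3*(5*(6 + 5)) = 3*(5*11) = 3*55 = 165)
d = 25921 (d = (165 - 4)² = 161² = 25921)
R = -14837/3703 (R = -4 - 175/25921 = -4 - 175*1/25921 = -4 - 25/3703 = -14837/3703 ≈ -4.0068)
c(S) = 2*S*(-4 + S) (c(S) = (2*S)*(-4 + S) = 2*S*(-4 + S))
c(0)*R = (2*0*(-4 + 0))*(-14837/3703) = (2*0*(-4))*(-14837/3703) = 0*(-14837/3703) = 0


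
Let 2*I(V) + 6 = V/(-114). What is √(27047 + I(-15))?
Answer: √39051631/38 ≈ 164.45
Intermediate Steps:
I(V) = -3 - V/228 (I(V) = -3 + (V/(-114))/2 = -3 + (V*(-1/114))/2 = -3 + (-V/114)/2 = -3 - V/228)
√(27047 + I(-15)) = √(27047 + (-3 - 1/228*(-15))) = √(27047 + (-3 + 5/76)) = √(27047 - 223/76) = √(2055349/76) = √39051631/38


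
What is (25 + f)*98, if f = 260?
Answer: 27930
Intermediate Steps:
(25 + f)*98 = (25 + 260)*98 = 285*98 = 27930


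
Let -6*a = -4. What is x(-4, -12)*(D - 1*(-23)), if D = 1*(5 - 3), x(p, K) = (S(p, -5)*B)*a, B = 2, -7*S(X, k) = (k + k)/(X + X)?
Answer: -125/21 ≈ -5.9524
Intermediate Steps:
a = 2/3 (a = -1/6*(-4) = 2/3 ≈ 0.66667)
S(X, k) = -k/(7*X) (S(X, k) = -(k + k)/(7*(X + X)) = -2*k/(7*(2*X)) = -2*k*1/(2*X)/7 = -k/(7*X))
x(p, K) = 20/(21*p) (x(p, K) = (-1/7*(-5)/p*2)*(2/3) = ((5/(7*p))*2)*(2/3) = (10/(7*p))*(2/3) = 20/(21*p))
D = 2 (D = 1*2 = 2)
x(-4, -12)*(D - 1*(-23)) = ((20/21)/(-4))*(2 - 1*(-23)) = ((20/21)*(-1/4))*(2 + 23) = -5/21*25 = -125/21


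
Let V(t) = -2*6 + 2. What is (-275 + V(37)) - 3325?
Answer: -3610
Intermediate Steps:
V(t) = -10 (V(t) = -12 + 2 = -10)
(-275 + V(37)) - 3325 = (-275 - 10) - 3325 = -285 - 3325 = -3610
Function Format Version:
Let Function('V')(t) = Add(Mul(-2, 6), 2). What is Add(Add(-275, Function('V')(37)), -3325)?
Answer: -3610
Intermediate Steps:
Function('V')(t) = -10 (Function('V')(t) = Add(-12, 2) = -10)
Add(Add(-275, Function('V')(37)), -3325) = Add(Add(-275, -10), -3325) = Add(-285, -3325) = -3610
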